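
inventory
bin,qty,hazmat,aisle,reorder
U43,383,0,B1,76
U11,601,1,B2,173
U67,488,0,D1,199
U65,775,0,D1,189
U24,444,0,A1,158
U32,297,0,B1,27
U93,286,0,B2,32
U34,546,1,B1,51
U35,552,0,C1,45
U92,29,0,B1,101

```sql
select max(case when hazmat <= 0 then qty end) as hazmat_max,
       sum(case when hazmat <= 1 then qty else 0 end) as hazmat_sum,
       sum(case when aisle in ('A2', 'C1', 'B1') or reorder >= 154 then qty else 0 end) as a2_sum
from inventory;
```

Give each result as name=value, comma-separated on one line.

hazmat_max=775, hazmat_sum=4401, a2_sum=4115

[hazmat_max: hazmat <= 0]
bin=U43: ✓ → 383
bin=U11: ✗
bin=U67: ✓ → 488
bin=U65: ✓ → 775
bin=U24: ✓ → 444
bin=U32: ✓ → 297
bin=U93: ✓ → 286
bin=U34: ✗
bin=U35: ✓ → 552
bin=U92: ✓ → 29
hazmat_max = MAX(383, 488, 775, 444, 297, 286, 552, 29) = 775
—
[hazmat_sum: hazmat <= 1]
bin=U43: ✓ → 383
bin=U11: ✓ → 601
bin=U67: ✓ → 488
bin=U65: ✓ → 775
bin=U24: ✓ → 444
bin=U32: ✓ → 297
bin=U93: ✓ → 286
bin=U34: ✓ → 546
bin=U35: ✓ → 552
bin=U92: ✓ → 29
hazmat_sum = 383 + 601 + 488 + 775 + 444 + 297 + 286 + 546 + 552 + 29 = 4401
—
[a2_sum: aisle in ('A2', 'C1', 'B1') or reorder >= 154]
bin=U43: ✓ → 383
bin=U11: ✓ → 601
bin=U67: ✓ → 488
bin=U65: ✓ → 775
bin=U24: ✓ → 444
bin=U32: ✓ → 297
bin=U93: ✗
bin=U34: ✓ → 546
bin=U35: ✓ → 552
bin=U92: ✓ → 29
a2_sum = 383 + 601 + 488 + 775 + 444 + 297 + 546 + 552 + 29 = 4115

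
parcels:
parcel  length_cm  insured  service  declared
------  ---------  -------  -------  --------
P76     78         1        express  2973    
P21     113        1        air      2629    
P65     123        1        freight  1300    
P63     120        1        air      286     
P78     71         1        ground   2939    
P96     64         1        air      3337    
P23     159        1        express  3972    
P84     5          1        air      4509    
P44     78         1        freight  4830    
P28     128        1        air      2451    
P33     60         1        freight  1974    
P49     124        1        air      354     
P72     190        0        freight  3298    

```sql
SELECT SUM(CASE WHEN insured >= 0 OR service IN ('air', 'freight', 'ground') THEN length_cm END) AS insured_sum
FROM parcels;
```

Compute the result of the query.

1313

parcel=P76: ✓ → 78
parcel=P21: ✓ → 113
parcel=P65: ✓ → 123
parcel=P63: ✓ → 120
parcel=P78: ✓ → 71
parcel=P96: ✓ → 64
parcel=P23: ✓ → 159
parcel=P84: ✓ → 5
parcel=P44: ✓ → 78
parcel=P28: ✓ → 128
parcel=P33: ✓ → 60
parcel=P49: ✓ → 124
parcel=P72: ✓ → 190
insured_sum = 78 + 113 + 123 + 120 + 71 + 64 + 159 + 5 + 78 + 128 + 60 + 124 + 190 = 1313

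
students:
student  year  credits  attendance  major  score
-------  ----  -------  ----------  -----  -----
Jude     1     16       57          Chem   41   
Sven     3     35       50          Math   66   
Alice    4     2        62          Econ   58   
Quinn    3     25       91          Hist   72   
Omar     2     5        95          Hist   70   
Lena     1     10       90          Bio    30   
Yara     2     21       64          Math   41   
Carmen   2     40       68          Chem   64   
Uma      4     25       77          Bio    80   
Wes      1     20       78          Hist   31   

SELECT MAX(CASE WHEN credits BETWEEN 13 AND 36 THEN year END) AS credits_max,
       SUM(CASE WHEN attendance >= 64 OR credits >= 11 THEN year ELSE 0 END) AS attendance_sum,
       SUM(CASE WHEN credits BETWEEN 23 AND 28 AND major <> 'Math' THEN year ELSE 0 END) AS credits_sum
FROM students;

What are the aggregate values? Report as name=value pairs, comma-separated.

credits_max=4, attendance_sum=19, credits_sum=7

[credits_max: credits BETWEEN 13 AND 36]
student=Jude: ✓ → 1
student=Sven: ✓ → 3
student=Alice: ✗
student=Quinn: ✓ → 3
student=Omar: ✗
student=Lena: ✗
student=Yara: ✓ → 2
student=Carmen: ✗
student=Uma: ✓ → 4
student=Wes: ✓ → 1
credits_max = MAX(1, 3, 3, 2, 4, 1) = 4
—
[attendance_sum: attendance >= 64 OR credits >= 11]
student=Jude: ✓ → 1
student=Sven: ✓ → 3
student=Alice: ✗
student=Quinn: ✓ → 3
student=Omar: ✓ → 2
student=Lena: ✓ → 1
student=Yara: ✓ → 2
student=Carmen: ✓ → 2
student=Uma: ✓ → 4
student=Wes: ✓ → 1
attendance_sum = 1 + 3 + 3 + 2 + 1 + 2 + 2 + 4 + 1 = 19
—
[credits_sum: credits BETWEEN 23 AND 28 AND major <> 'Math']
student=Jude: ✗
student=Sven: ✗
student=Alice: ✗
student=Quinn: ✓ → 3
student=Omar: ✗
student=Lena: ✗
student=Yara: ✗
student=Carmen: ✗
student=Uma: ✓ → 4
student=Wes: ✗
credits_sum = 3 + 4 = 7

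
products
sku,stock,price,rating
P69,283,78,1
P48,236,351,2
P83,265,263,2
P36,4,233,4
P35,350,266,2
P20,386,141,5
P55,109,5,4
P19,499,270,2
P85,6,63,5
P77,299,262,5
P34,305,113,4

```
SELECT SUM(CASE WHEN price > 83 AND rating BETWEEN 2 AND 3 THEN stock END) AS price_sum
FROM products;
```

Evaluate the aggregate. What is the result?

1350

sku=P69: ✗
sku=P48: ✓ → 236
sku=P83: ✓ → 265
sku=P36: ✗
sku=P35: ✓ → 350
sku=P20: ✗
sku=P55: ✗
sku=P19: ✓ → 499
sku=P85: ✗
sku=P77: ✗
sku=P34: ✗
price_sum = 236 + 265 + 350 + 499 = 1350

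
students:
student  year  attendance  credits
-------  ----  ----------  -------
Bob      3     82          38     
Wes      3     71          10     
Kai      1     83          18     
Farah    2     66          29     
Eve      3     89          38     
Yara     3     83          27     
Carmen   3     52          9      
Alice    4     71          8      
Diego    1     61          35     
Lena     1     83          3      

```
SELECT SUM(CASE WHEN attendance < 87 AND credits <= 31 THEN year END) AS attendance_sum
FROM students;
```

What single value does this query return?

student=Bob: ✗
student=Wes: ✓ → 3
student=Kai: ✓ → 1
student=Farah: ✓ → 2
student=Eve: ✗
student=Yara: ✓ → 3
student=Carmen: ✓ → 3
student=Alice: ✓ → 4
student=Diego: ✗
student=Lena: ✓ → 1
attendance_sum = 3 + 1 + 2 + 3 + 3 + 4 + 1 = 17

17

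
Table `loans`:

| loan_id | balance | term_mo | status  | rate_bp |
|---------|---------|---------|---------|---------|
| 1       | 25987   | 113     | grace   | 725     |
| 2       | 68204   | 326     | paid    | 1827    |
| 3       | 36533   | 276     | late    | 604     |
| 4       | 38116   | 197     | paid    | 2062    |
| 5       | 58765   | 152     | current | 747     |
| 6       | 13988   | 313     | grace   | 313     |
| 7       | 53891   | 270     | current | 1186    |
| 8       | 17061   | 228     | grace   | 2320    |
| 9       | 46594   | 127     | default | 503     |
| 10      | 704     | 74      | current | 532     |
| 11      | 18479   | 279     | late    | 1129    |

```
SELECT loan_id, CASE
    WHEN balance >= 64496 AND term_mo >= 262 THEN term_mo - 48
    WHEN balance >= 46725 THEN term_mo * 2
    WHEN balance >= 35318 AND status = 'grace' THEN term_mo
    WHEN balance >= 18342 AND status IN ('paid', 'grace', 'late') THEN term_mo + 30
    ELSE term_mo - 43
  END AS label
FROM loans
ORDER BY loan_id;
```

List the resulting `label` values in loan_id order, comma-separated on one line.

143, 278, 306, 227, 304, 270, 540, 185, 84, 31, 309

loan_id=1: balance >= 18342 AND status IN ('paid', 'grace', 'late') → 143
loan_id=2: balance >= 64496 AND term_mo >= 262 → 278
loan_id=3: balance >= 18342 AND status IN ('paid', 'grace', 'late') → 306
loan_id=4: balance >= 18342 AND status IN ('paid', 'grace', 'late') → 227
loan_id=5: balance >= 46725 → 304
loan_id=6: ELSE → 270
loan_id=7: balance >= 46725 → 540
loan_id=8: ELSE → 185
loan_id=9: ELSE → 84
loan_id=10: ELSE → 31
loan_id=11: balance >= 18342 AND status IN ('paid', 'grace', 'late') → 309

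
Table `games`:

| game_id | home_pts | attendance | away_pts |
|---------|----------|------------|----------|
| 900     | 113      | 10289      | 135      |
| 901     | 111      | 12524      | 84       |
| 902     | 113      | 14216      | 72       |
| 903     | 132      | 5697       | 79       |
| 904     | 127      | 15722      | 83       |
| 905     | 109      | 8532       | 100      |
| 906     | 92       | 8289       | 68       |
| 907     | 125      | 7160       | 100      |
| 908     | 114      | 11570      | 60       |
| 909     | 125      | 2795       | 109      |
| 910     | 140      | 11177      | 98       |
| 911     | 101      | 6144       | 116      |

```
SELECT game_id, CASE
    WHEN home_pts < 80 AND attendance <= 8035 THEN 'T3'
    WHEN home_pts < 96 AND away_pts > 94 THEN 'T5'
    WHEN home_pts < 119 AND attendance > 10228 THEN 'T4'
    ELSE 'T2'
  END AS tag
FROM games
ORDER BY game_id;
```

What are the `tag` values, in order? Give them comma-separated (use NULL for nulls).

T4, T4, T4, T2, T2, T2, T2, T2, T4, T2, T2, T2

game_id=900: home_pts < 119 AND attendance > 10228 → T4
game_id=901: home_pts < 119 AND attendance > 10228 → T4
game_id=902: home_pts < 119 AND attendance > 10228 → T4
game_id=903: ELSE → T2
game_id=904: ELSE → T2
game_id=905: ELSE → T2
game_id=906: ELSE → T2
game_id=907: ELSE → T2
game_id=908: home_pts < 119 AND attendance > 10228 → T4
game_id=909: ELSE → T2
game_id=910: ELSE → T2
game_id=911: ELSE → T2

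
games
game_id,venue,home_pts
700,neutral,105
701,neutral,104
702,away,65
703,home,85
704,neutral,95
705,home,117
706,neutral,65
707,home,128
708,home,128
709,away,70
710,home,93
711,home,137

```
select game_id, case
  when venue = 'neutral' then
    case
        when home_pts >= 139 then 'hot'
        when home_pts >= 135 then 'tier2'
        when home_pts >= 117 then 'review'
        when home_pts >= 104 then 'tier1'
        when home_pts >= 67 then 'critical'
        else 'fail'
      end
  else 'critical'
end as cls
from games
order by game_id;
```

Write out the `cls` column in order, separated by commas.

tier1, tier1, critical, critical, critical, critical, fail, critical, critical, critical, critical, critical

game_id=700: venue='neutral' → inner[home_pts >= 104] → tier1
game_id=701: venue='neutral' → inner[home_pts >= 104] → tier1
game_id=702: venue='away' → outer ELSE → critical
game_id=703: venue='home' → outer ELSE → critical
game_id=704: venue='neutral' → inner[home_pts >= 67] → critical
game_id=705: venue='home' → outer ELSE → critical
game_id=706: venue='neutral' → inner[ELSE] → fail
game_id=707: venue='home' → outer ELSE → critical
game_id=708: venue='home' → outer ELSE → critical
game_id=709: venue='away' → outer ELSE → critical
game_id=710: venue='home' → outer ELSE → critical
game_id=711: venue='home' → outer ELSE → critical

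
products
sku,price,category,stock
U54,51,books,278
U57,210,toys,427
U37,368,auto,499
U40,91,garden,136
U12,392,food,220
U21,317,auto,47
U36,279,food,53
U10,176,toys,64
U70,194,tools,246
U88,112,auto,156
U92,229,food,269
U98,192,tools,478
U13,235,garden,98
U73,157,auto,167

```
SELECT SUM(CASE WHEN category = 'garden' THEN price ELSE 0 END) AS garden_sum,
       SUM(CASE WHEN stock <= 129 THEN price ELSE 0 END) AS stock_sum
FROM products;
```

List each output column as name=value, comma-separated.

garden_sum=326, stock_sum=1007

[garden_sum: category = 'garden']
sku=U54: ✗
sku=U57: ✗
sku=U37: ✗
sku=U40: ✓ → 91
sku=U12: ✗
sku=U21: ✗
sku=U36: ✗
sku=U10: ✗
sku=U70: ✗
sku=U88: ✗
sku=U92: ✗
sku=U98: ✗
sku=U13: ✓ → 235
sku=U73: ✗
garden_sum = 91 + 235 = 326
—
[stock_sum: stock <= 129]
sku=U54: ✗
sku=U57: ✗
sku=U37: ✗
sku=U40: ✗
sku=U12: ✗
sku=U21: ✓ → 317
sku=U36: ✓ → 279
sku=U10: ✓ → 176
sku=U70: ✗
sku=U88: ✗
sku=U92: ✗
sku=U98: ✗
sku=U13: ✓ → 235
sku=U73: ✗
stock_sum = 317 + 279 + 176 + 235 = 1007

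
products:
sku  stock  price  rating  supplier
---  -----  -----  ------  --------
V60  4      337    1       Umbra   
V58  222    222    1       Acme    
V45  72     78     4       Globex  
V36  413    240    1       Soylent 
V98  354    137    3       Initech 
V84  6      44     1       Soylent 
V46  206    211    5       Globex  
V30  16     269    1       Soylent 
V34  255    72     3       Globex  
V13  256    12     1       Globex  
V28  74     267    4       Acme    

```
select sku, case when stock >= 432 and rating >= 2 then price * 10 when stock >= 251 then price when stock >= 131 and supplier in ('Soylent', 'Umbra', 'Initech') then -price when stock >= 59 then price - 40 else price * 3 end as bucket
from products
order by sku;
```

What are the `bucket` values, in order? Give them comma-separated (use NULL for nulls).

sku=V13: stock >= 251 → 12
sku=V28: stock >= 59 → 227
sku=V30: ELSE → 807
sku=V34: stock >= 251 → 72
sku=V36: stock >= 251 → 240
sku=V45: stock >= 59 → 38
sku=V46: stock >= 59 → 171
sku=V58: stock >= 59 → 182
sku=V60: ELSE → 1011
sku=V84: ELSE → 132
sku=V98: stock >= 251 → 137

12, 227, 807, 72, 240, 38, 171, 182, 1011, 132, 137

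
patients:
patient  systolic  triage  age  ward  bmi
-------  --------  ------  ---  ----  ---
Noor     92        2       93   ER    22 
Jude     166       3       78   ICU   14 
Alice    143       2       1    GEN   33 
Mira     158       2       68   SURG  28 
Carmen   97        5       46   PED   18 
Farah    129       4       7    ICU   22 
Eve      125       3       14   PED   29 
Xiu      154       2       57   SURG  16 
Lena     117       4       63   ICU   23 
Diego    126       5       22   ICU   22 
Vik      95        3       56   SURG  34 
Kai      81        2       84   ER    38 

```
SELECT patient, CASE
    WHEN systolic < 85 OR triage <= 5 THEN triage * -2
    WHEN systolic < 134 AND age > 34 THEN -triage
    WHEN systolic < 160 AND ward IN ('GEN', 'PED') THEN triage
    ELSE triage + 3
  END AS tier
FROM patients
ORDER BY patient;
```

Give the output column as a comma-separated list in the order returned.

patient=Alice: systolic < 85 OR triage <= 5 → -4
patient=Carmen: systolic < 85 OR triage <= 5 → -10
patient=Diego: systolic < 85 OR triage <= 5 → -10
patient=Eve: systolic < 85 OR triage <= 5 → -6
patient=Farah: systolic < 85 OR triage <= 5 → -8
patient=Jude: systolic < 85 OR triage <= 5 → -6
patient=Kai: systolic < 85 OR triage <= 5 → -4
patient=Lena: systolic < 85 OR triage <= 5 → -8
patient=Mira: systolic < 85 OR triage <= 5 → -4
patient=Noor: systolic < 85 OR triage <= 5 → -4
patient=Vik: systolic < 85 OR triage <= 5 → -6
patient=Xiu: systolic < 85 OR triage <= 5 → -4

-4, -10, -10, -6, -8, -6, -4, -8, -4, -4, -6, -4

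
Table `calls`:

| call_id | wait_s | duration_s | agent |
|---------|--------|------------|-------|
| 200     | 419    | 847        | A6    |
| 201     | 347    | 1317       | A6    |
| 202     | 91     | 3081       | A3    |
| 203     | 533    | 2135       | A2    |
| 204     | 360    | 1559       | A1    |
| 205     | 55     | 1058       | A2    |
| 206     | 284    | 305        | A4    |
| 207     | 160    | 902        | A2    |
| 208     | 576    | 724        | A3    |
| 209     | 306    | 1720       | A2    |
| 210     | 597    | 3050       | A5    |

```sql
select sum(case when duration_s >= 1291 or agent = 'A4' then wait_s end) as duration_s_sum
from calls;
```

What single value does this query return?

2518

call_id=200: ✗
call_id=201: ✓ → 347
call_id=202: ✓ → 91
call_id=203: ✓ → 533
call_id=204: ✓ → 360
call_id=205: ✗
call_id=206: ✓ → 284
call_id=207: ✗
call_id=208: ✗
call_id=209: ✓ → 306
call_id=210: ✓ → 597
duration_s_sum = 347 + 91 + 533 + 360 + 284 + 306 + 597 = 2518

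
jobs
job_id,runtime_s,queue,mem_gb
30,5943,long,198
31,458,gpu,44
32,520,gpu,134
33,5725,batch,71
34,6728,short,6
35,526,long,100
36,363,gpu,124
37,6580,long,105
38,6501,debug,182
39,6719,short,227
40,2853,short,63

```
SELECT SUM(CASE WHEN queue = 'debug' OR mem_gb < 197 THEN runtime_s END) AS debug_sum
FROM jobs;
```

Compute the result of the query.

30254

job_id=30: ✗
job_id=31: ✓ → 458
job_id=32: ✓ → 520
job_id=33: ✓ → 5725
job_id=34: ✓ → 6728
job_id=35: ✓ → 526
job_id=36: ✓ → 363
job_id=37: ✓ → 6580
job_id=38: ✓ → 6501
job_id=39: ✗
job_id=40: ✓ → 2853
debug_sum = 458 + 520 + 5725 + 6728 + 526 + 363 + 6580 + 6501 + 2853 = 30254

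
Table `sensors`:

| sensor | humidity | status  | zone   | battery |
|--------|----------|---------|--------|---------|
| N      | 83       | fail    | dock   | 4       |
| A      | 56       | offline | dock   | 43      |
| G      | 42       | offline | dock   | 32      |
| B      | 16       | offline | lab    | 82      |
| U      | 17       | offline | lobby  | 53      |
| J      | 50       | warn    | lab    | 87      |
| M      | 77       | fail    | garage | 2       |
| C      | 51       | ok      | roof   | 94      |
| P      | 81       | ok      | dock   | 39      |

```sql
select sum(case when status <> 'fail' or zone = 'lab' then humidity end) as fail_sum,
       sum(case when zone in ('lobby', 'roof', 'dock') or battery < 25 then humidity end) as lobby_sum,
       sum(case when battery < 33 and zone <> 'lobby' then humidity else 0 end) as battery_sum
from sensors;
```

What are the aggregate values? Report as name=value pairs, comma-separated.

fail_sum=313, lobby_sum=407, battery_sum=202

[fail_sum: status <> 'fail' or zone = 'lab']
sensor=N: ✗
sensor=A: ✓ → 56
sensor=G: ✓ → 42
sensor=B: ✓ → 16
sensor=U: ✓ → 17
sensor=J: ✓ → 50
sensor=M: ✗
sensor=C: ✓ → 51
sensor=P: ✓ → 81
fail_sum = 56 + 42 + 16 + 17 + 50 + 51 + 81 = 313
—
[lobby_sum: zone in ('lobby', 'roof', 'dock') or battery < 25]
sensor=N: ✓ → 83
sensor=A: ✓ → 56
sensor=G: ✓ → 42
sensor=B: ✗
sensor=U: ✓ → 17
sensor=J: ✗
sensor=M: ✓ → 77
sensor=C: ✓ → 51
sensor=P: ✓ → 81
lobby_sum = 83 + 56 + 42 + 17 + 77 + 51 + 81 = 407
—
[battery_sum: battery < 33 and zone <> 'lobby']
sensor=N: ✓ → 83
sensor=A: ✗
sensor=G: ✓ → 42
sensor=B: ✗
sensor=U: ✗
sensor=J: ✗
sensor=M: ✓ → 77
sensor=C: ✗
sensor=P: ✗
battery_sum = 83 + 42 + 77 = 202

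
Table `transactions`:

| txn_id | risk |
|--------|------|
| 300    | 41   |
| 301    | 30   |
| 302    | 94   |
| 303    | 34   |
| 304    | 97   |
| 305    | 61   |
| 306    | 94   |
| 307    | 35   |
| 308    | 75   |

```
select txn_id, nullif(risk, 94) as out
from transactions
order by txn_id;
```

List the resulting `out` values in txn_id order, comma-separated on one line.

txn_id=300: risk=41 vs 94: differ → 41
txn_id=301: risk=30 vs 94: differ → 30
txn_id=302: risk=94 vs 94: equal → NULL
txn_id=303: risk=34 vs 94: differ → 34
txn_id=304: risk=97 vs 94: differ → 97
txn_id=305: risk=61 vs 94: differ → 61
txn_id=306: risk=94 vs 94: equal → NULL
txn_id=307: risk=35 vs 94: differ → 35
txn_id=308: risk=75 vs 94: differ → 75

41, 30, NULL, 34, 97, 61, NULL, 35, 75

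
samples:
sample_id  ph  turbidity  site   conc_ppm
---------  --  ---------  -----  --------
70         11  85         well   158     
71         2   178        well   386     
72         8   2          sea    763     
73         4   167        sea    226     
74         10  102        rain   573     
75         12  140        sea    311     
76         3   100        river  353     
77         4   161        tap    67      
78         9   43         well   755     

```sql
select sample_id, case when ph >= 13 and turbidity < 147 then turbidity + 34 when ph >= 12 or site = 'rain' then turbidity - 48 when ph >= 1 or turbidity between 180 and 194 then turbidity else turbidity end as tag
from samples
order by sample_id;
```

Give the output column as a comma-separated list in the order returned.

sample_id=70: ph >= 1 or turbidity between 180 and 194 → 85
sample_id=71: ph >= 1 or turbidity between 180 and 194 → 178
sample_id=72: ph >= 1 or turbidity between 180 and 194 → 2
sample_id=73: ph >= 1 or turbidity between 180 and 194 → 167
sample_id=74: ph >= 12 or site = 'rain' → 54
sample_id=75: ph >= 12 or site = 'rain' → 92
sample_id=76: ph >= 1 or turbidity between 180 and 194 → 100
sample_id=77: ph >= 1 or turbidity between 180 and 194 → 161
sample_id=78: ph >= 1 or turbidity between 180 and 194 → 43

85, 178, 2, 167, 54, 92, 100, 161, 43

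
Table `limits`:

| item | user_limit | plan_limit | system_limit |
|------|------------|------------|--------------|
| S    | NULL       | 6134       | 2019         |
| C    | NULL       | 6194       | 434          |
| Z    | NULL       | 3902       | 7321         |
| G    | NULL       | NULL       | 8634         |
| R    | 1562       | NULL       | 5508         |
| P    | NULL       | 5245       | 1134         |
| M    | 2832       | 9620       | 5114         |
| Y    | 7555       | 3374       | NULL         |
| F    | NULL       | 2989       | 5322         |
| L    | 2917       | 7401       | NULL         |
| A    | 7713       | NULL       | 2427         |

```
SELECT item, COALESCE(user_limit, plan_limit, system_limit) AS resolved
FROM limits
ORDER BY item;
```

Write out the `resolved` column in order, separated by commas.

item=A: user_limit=7713 → 7713
item=C: user_limit=NULL, plan_limit=6194 → 6194
item=F: user_limit=NULL, plan_limit=2989 → 2989
item=G: user_limit=NULL, plan_limit=NULL, system_limit=8634 → 8634
item=L: user_limit=2917 → 2917
item=M: user_limit=2832 → 2832
item=P: user_limit=NULL, plan_limit=5245 → 5245
item=R: user_limit=1562 → 1562
item=S: user_limit=NULL, plan_limit=6134 → 6134
item=Y: user_limit=7555 → 7555
item=Z: user_limit=NULL, plan_limit=3902 → 3902

7713, 6194, 2989, 8634, 2917, 2832, 5245, 1562, 6134, 7555, 3902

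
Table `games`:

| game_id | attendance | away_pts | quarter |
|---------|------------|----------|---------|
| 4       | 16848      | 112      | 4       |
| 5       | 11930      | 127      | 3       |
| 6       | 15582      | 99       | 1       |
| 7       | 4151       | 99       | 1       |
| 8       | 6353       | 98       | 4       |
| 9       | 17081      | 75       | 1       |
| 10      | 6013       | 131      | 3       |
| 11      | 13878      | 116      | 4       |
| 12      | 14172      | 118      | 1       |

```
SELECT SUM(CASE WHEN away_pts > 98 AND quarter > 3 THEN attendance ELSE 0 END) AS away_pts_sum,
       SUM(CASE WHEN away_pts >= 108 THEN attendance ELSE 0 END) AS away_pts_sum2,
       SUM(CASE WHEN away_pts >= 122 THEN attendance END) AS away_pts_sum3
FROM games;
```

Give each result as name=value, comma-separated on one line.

away_pts_sum=30726, away_pts_sum2=62841, away_pts_sum3=17943

[away_pts_sum: away_pts > 98 AND quarter > 3]
game_id=4: ✓ → 16848
game_id=5: ✗
game_id=6: ✗
game_id=7: ✗
game_id=8: ✗
game_id=9: ✗
game_id=10: ✗
game_id=11: ✓ → 13878
game_id=12: ✗
away_pts_sum = 16848 + 13878 = 30726
—
[away_pts_sum2: away_pts >= 108]
game_id=4: ✓ → 16848
game_id=5: ✓ → 11930
game_id=6: ✗
game_id=7: ✗
game_id=8: ✗
game_id=9: ✗
game_id=10: ✓ → 6013
game_id=11: ✓ → 13878
game_id=12: ✓ → 14172
away_pts_sum2 = 16848 + 11930 + 6013 + 13878 + 14172 = 62841
—
[away_pts_sum3: away_pts >= 122]
game_id=4: ✗
game_id=5: ✓ → 11930
game_id=6: ✗
game_id=7: ✗
game_id=8: ✗
game_id=9: ✗
game_id=10: ✓ → 6013
game_id=11: ✗
game_id=12: ✗
away_pts_sum3 = 11930 + 6013 = 17943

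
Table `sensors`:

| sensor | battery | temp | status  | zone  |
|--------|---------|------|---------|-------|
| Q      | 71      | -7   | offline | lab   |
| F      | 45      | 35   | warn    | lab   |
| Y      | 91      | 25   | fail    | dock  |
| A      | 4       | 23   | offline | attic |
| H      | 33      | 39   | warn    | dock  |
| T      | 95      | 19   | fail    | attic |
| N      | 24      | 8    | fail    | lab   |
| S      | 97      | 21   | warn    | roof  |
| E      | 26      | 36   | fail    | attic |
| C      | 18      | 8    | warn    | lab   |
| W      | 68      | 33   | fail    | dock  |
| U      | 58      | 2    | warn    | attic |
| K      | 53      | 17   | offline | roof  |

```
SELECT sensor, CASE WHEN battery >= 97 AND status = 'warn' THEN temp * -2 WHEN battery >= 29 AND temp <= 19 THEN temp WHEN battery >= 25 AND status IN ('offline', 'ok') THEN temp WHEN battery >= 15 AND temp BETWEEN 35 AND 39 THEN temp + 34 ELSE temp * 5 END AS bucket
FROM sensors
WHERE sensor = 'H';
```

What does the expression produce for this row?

sensor = H: battery=33, temp=39, status=warn, zone=dock.
battery >= 97 AND status = 'warn' → false
battery >= 29 AND temp <= 19 → false
battery >= 25 AND status IN ('offline', 'ok') → false
battery >= 15 AND temp BETWEEN 35 AND 39 → true → 73

73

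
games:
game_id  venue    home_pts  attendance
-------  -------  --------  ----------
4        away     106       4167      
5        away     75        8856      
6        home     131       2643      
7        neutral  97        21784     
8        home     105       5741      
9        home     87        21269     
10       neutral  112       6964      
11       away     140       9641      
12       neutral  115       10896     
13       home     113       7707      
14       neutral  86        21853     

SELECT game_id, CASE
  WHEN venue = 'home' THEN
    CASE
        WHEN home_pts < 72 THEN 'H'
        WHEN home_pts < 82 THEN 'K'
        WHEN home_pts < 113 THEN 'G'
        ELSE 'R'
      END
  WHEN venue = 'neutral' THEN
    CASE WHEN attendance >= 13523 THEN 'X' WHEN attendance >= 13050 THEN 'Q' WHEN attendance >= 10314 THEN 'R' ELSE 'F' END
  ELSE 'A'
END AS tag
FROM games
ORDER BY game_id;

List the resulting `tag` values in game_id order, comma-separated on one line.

A, A, R, X, G, G, F, A, R, R, X

game_id=4: venue='away' → outer ELSE → A
game_id=5: venue='away' → outer ELSE → A
game_id=6: venue='home' → inner[ELSE] → R
game_id=7: venue='neutral' → inner[attendance >= 13523] → X
game_id=8: venue='home' → inner[home_pts < 113] → G
game_id=9: venue='home' → inner[home_pts < 113] → G
game_id=10: venue='neutral' → inner[ELSE] → F
game_id=11: venue='away' → outer ELSE → A
game_id=12: venue='neutral' → inner[attendance >= 10314] → R
game_id=13: venue='home' → inner[ELSE] → R
game_id=14: venue='neutral' → inner[attendance >= 13523] → X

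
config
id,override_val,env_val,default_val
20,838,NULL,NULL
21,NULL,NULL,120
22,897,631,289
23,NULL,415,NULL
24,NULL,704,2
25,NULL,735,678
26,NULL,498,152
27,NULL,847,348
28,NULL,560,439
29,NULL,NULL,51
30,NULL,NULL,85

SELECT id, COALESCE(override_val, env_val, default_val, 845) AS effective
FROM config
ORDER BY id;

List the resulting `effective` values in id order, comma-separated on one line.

id=20: override_val=838 → 838
id=21: override_val=NULL, env_val=NULL, default_val=120 → 120
id=22: override_val=897 → 897
id=23: override_val=NULL, env_val=415 → 415
id=24: override_val=NULL, env_val=704 → 704
id=25: override_val=NULL, env_val=735 → 735
id=26: override_val=NULL, env_val=498 → 498
id=27: override_val=NULL, env_val=847 → 847
id=28: override_val=NULL, env_val=560 → 560
id=29: override_val=NULL, env_val=NULL, default_val=51 → 51
id=30: override_val=NULL, env_val=NULL, default_val=85 → 85

838, 120, 897, 415, 704, 735, 498, 847, 560, 51, 85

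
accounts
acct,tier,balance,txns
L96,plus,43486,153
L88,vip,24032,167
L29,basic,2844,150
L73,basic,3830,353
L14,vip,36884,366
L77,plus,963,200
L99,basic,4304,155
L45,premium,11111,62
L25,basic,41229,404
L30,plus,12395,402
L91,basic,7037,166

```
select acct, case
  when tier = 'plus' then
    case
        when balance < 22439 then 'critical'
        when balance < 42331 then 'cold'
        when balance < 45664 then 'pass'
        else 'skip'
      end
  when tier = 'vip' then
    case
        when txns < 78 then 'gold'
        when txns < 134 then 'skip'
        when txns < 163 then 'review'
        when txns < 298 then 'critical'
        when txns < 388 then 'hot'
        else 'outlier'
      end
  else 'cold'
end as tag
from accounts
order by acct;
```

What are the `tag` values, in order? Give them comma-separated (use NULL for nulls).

hot, cold, cold, critical, cold, cold, critical, critical, cold, pass, cold

acct=L14: tier='vip' → inner[txns < 388] → hot
acct=L25: tier='basic' → outer ELSE → cold
acct=L29: tier='basic' → outer ELSE → cold
acct=L30: tier='plus' → inner[balance < 22439] → critical
acct=L45: tier='premium' → outer ELSE → cold
acct=L73: tier='basic' → outer ELSE → cold
acct=L77: tier='plus' → inner[balance < 22439] → critical
acct=L88: tier='vip' → inner[txns < 298] → critical
acct=L91: tier='basic' → outer ELSE → cold
acct=L96: tier='plus' → inner[balance < 45664] → pass
acct=L99: tier='basic' → outer ELSE → cold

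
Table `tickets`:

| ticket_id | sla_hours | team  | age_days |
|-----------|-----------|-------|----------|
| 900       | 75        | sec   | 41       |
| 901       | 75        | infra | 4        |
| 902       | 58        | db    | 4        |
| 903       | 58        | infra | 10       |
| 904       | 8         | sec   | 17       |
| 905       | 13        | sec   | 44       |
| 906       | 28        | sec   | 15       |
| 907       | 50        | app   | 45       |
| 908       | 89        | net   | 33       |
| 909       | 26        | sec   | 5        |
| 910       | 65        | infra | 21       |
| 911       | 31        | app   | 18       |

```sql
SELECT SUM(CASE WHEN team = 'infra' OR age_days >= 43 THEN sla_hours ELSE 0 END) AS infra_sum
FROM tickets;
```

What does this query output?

ticket_id=900: ✗
ticket_id=901: ✓ → 75
ticket_id=902: ✗
ticket_id=903: ✓ → 58
ticket_id=904: ✗
ticket_id=905: ✓ → 13
ticket_id=906: ✗
ticket_id=907: ✓ → 50
ticket_id=908: ✗
ticket_id=909: ✗
ticket_id=910: ✓ → 65
ticket_id=911: ✗
infra_sum = 75 + 58 + 13 + 50 + 65 = 261

261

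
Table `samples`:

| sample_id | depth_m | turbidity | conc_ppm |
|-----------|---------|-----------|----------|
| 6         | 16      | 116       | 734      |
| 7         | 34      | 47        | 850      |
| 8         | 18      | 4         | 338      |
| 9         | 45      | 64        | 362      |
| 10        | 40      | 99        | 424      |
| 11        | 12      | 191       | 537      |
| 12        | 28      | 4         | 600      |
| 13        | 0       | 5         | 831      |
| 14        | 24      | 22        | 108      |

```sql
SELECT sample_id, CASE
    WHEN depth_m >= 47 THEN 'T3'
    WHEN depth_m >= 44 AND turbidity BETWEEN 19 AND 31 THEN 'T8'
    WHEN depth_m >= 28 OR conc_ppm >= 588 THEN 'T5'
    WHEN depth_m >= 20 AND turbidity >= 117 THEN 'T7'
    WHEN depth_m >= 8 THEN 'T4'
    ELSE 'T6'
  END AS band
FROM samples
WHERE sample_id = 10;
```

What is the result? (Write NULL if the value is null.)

sample_id = 10: depth_m=40, turbidity=99, conc_ppm=424.
depth_m >= 47 → false
depth_m >= 44 AND turbidity BETWEEN 19 AND 31 → false
depth_m >= 28 OR conc_ppm >= 588 → true → T5

T5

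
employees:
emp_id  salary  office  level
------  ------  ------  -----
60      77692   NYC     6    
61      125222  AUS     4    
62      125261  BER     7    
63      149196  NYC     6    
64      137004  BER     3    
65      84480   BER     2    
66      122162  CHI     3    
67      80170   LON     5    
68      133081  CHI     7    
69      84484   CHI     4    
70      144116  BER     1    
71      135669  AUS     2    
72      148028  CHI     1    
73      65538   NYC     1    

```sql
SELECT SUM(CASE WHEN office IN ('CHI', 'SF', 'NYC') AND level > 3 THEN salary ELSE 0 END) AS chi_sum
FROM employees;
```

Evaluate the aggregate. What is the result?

emp_id=60: ✓ → 77692
emp_id=61: ✗
emp_id=62: ✗
emp_id=63: ✓ → 149196
emp_id=64: ✗
emp_id=65: ✗
emp_id=66: ✗
emp_id=67: ✗
emp_id=68: ✓ → 133081
emp_id=69: ✓ → 84484
emp_id=70: ✗
emp_id=71: ✗
emp_id=72: ✗
emp_id=73: ✗
chi_sum = 77692 + 149196 + 133081 + 84484 = 444453

444453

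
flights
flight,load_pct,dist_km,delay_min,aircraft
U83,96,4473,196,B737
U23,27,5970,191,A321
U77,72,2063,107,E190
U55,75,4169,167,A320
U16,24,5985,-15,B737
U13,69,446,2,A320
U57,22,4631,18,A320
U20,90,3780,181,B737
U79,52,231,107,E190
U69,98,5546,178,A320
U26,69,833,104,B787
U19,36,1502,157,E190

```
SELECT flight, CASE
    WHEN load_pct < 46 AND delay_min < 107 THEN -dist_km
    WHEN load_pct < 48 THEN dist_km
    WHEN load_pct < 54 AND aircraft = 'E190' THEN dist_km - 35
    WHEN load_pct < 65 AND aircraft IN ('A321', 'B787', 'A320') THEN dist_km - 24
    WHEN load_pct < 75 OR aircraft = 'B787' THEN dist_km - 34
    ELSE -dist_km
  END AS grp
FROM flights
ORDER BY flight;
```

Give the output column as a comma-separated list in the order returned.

412, -5985, 1502, -3780, 5970, 799, -4169, -4631, -5546, 2029, 196, -4473

flight=U13: load_pct < 75 OR aircraft = 'B787' → 412
flight=U16: load_pct < 46 AND delay_min < 107 → -5985
flight=U19: load_pct < 48 → 1502
flight=U20: ELSE → -3780
flight=U23: load_pct < 48 → 5970
flight=U26: load_pct < 75 OR aircraft = 'B787' → 799
flight=U55: ELSE → -4169
flight=U57: load_pct < 46 AND delay_min < 107 → -4631
flight=U69: ELSE → -5546
flight=U77: load_pct < 75 OR aircraft = 'B787' → 2029
flight=U79: load_pct < 54 AND aircraft = 'E190' → 196
flight=U83: ELSE → -4473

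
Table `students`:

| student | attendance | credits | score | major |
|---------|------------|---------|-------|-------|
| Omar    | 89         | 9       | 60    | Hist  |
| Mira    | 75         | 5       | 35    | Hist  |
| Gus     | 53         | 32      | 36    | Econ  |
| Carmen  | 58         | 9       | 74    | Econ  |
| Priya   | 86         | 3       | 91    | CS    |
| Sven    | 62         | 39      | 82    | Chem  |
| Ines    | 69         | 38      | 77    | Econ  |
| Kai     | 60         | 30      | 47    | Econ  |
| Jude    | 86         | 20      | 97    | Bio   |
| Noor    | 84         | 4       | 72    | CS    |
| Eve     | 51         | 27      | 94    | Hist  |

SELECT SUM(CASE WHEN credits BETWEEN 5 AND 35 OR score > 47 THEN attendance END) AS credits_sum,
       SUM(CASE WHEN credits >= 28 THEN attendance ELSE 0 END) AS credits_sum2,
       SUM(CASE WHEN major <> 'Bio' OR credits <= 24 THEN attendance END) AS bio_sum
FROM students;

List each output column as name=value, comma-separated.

credits_sum=773, credits_sum2=244, bio_sum=773

[credits_sum: credits BETWEEN 5 AND 35 OR score > 47]
student=Omar: ✓ → 89
student=Mira: ✓ → 75
student=Gus: ✓ → 53
student=Carmen: ✓ → 58
student=Priya: ✓ → 86
student=Sven: ✓ → 62
student=Ines: ✓ → 69
student=Kai: ✓ → 60
student=Jude: ✓ → 86
student=Noor: ✓ → 84
student=Eve: ✓ → 51
credits_sum = 89 + 75 + 53 + 58 + 86 + 62 + 69 + 60 + 86 + 84 + 51 = 773
—
[credits_sum2: credits >= 28]
student=Omar: ✗
student=Mira: ✗
student=Gus: ✓ → 53
student=Carmen: ✗
student=Priya: ✗
student=Sven: ✓ → 62
student=Ines: ✓ → 69
student=Kai: ✓ → 60
student=Jude: ✗
student=Noor: ✗
student=Eve: ✗
credits_sum2 = 53 + 62 + 69 + 60 = 244
—
[bio_sum: major <> 'Bio' OR credits <= 24]
student=Omar: ✓ → 89
student=Mira: ✓ → 75
student=Gus: ✓ → 53
student=Carmen: ✓ → 58
student=Priya: ✓ → 86
student=Sven: ✓ → 62
student=Ines: ✓ → 69
student=Kai: ✓ → 60
student=Jude: ✓ → 86
student=Noor: ✓ → 84
student=Eve: ✓ → 51
bio_sum = 89 + 75 + 53 + 58 + 86 + 62 + 69 + 60 + 86 + 84 + 51 = 773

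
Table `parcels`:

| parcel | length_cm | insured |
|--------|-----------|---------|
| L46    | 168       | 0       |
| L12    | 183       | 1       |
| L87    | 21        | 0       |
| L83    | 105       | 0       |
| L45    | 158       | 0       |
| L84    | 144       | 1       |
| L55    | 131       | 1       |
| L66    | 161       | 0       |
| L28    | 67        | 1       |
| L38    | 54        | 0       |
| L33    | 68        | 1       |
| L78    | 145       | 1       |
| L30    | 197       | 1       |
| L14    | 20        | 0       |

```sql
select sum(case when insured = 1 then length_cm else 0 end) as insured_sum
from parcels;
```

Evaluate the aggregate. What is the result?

935

parcel=L46: ✗
parcel=L12: ✓ → 183
parcel=L87: ✗
parcel=L83: ✗
parcel=L45: ✗
parcel=L84: ✓ → 144
parcel=L55: ✓ → 131
parcel=L66: ✗
parcel=L28: ✓ → 67
parcel=L38: ✗
parcel=L33: ✓ → 68
parcel=L78: ✓ → 145
parcel=L30: ✓ → 197
parcel=L14: ✗
insured_sum = 183 + 144 + 131 + 67 + 68 + 145 + 197 = 935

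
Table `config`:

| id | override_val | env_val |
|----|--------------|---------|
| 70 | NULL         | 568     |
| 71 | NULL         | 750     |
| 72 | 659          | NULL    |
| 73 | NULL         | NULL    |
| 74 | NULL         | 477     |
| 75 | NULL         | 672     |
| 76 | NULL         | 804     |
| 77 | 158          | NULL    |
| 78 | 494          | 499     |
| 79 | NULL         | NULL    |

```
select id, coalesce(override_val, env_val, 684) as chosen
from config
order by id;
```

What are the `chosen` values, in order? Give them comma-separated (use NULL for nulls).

id=70: override_val=NULL, env_val=568 → 568
id=71: override_val=NULL, env_val=750 → 750
id=72: override_val=659 → 659
id=73: override_val=NULL, env_val=NULL, → literal 684 → 684
id=74: override_val=NULL, env_val=477 → 477
id=75: override_val=NULL, env_val=672 → 672
id=76: override_val=NULL, env_val=804 → 804
id=77: override_val=158 → 158
id=78: override_val=494 → 494
id=79: override_val=NULL, env_val=NULL, → literal 684 → 684

568, 750, 659, 684, 477, 672, 804, 158, 494, 684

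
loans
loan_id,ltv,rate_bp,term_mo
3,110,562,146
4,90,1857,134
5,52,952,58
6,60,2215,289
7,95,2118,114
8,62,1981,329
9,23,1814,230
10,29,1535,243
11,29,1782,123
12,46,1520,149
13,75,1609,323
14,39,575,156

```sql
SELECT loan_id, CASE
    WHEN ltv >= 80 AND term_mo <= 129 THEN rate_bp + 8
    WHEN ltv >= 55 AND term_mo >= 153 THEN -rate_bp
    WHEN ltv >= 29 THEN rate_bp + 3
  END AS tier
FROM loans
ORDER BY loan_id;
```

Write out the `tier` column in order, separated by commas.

loan_id=3: ltv >= 29 → 565
loan_id=4: ltv >= 29 → 1860
loan_id=5: ltv >= 29 → 955
loan_id=6: ltv >= 55 AND term_mo >= 153 → -2215
loan_id=7: ltv >= 80 AND term_mo <= 129 → 2126
loan_id=8: ltv >= 55 AND term_mo >= 153 → -1981
loan_id=9: (no match → NULL) → NULL
loan_id=10: ltv >= 29 → 1538
loan_id=11: ltv >= 29 → 1785
loan_id=12: ltv >= 29 → 1523
loan_id=13: ltv >= 55 AND term_mo >= 153 → -1609
loan_id=14: ltv >= 29 → 578

565, 1860, 955, -2215, 2126, -1981, NULL, 1538, 1785, 1523, -1609, 578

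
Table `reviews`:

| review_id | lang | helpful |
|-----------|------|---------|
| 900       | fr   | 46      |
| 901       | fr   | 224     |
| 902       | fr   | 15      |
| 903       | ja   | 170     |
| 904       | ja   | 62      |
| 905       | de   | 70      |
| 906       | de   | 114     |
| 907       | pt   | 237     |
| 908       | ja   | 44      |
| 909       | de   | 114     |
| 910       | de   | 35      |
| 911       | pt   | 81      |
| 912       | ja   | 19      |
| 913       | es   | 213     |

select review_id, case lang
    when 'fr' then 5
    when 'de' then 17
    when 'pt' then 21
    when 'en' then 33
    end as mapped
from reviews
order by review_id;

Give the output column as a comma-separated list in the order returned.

review_id=900: lang='fr' → 5
review_id=901: lang='fr' → 5
review_id=902: lang='fr' → 5
review_id=903: (no match → NULL) → NULL
review_id=904: (no match → NULL) → NULL
review_id=905: lang='de' → 17
review_id=906: lang='de' → 17
review_id=907: lang='pt' → 21
review_id=908: (no match → NULL) → NULL
review_id=909: lang='de' → 17
review_id=910: lang='de' → 17
review_id=911: lang='pt' → 21
review_id=912: (no match → NULL) → NULL
review_id=913: (no match → NULL) → NULL

5, 5, 5, NULL, NULL, 17, 17, 21, NULL, 17, 17, 21, NULL, NULL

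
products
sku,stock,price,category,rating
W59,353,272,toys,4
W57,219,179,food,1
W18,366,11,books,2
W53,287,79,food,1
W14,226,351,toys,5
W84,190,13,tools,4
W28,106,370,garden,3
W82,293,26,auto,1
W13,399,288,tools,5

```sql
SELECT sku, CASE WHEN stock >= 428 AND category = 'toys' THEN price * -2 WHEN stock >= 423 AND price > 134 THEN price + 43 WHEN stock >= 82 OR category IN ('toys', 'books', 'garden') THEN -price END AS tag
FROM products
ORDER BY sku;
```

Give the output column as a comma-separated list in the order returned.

-288, -351, -11, -370, -79, -179, -272, -26, -13

sku=W13: stock >= 82 OR category IN ('toys', 'books', 'garden') → -288
sku=W14: stock >= 82 OR category IN ('toys', 'books', 'garden') → -351
sku=W18: stock >= 82 OR category IN ('toys', 'books', 'garden') → -11
sku=W28: stock >= 82 OR category IN ('toys', 'books', 'garden') → -370
sku=W53: stock >= 82 OR category IN ('toys', 'books', 'garden') → -79
sku=W57: stock >= 82 OR category IN ('toys', 'books', 'garden') → -179
sku=W59: stock >= 82 OR category IN ('toys', 'books', 'garden') → -272
sku=W82: stock >= 82 OR category IN ('toys', 'books', 'garden') → -26
sku=W84: stock >= 82 OR category IN ('toys', 'books', 'garden') → -13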